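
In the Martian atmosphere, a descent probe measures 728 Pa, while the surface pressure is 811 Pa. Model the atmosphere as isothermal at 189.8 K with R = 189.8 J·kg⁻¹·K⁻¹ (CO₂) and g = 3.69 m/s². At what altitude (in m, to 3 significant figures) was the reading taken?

z ≈ 1050 m

Scale height: H = RT/g = 189.8 × 189.8 / 3.69 = 9762.6 m.
Invert the barometric formula: z = H ln(P₀/P).
P₀/P = 811/728 = 1.1140; ln(1.1140) = 0.10796.
z = 9762.6 × 0.10796 = 1054.0 m.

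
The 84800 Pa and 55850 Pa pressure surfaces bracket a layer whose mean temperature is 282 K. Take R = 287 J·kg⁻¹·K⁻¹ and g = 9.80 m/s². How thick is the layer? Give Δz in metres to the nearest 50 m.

Hypsometric equation: Δz = (R T̄/g) ln(P₁/P₂).
R T̄/g = 287 × 282 / 9.80 = 8258.6 m.
ln(84800/55850) = ln(1.5184) = 0.41766.
Δz = 8258.6 × 0.41766 = 3449.3 m.

Δz ≈ 3450 m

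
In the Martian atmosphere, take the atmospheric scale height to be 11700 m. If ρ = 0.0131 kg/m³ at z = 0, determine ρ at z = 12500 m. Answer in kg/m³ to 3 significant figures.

ρ ≈ 0.00450 kg/m³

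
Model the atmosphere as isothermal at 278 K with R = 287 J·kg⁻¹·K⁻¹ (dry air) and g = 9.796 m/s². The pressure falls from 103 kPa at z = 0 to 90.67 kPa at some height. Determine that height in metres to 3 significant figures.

Scale height: H = RT/g = 287 × 278 / 9.796 = 8144.8 m.
Invert the barometric formula: z = H ln(P₀/P).
P₀/P = 103/90.67 = 1.1360; ln(1.1360) = 0.12751.
z = 8144.8 × 0.12751 = 1038.5 m.

z ≈ 1040 m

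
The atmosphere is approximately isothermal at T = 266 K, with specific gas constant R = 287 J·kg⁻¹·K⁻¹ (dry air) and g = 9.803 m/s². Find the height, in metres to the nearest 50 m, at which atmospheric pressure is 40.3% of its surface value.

Scale height: H = RT/g = 287 × 266 / 9.803 = 7787.6 m.
Set P/P₀ = exp(−z/H) = 0.403, so z = −H ln(0.403).
−ln(0.403) = 0.90882; z = 7787.6 × 0.90882 = 7077.5 m.

z ≈ 7100 m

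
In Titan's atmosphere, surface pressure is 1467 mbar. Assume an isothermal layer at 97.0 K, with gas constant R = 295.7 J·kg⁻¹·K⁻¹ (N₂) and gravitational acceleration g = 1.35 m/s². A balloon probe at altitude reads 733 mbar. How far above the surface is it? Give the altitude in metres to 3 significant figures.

z ≈ 14700 m

Scale height: H = RT/g = 295.7 × 97.0 / 1.35 = 21247 m.
Invert the barometric formula: z = H ln(P₀/P).
P₀/P = 1467/733 = 2.0014; ln(2.0014) = 0.69385.
z = 21247 × 0.69385 = 14742 m.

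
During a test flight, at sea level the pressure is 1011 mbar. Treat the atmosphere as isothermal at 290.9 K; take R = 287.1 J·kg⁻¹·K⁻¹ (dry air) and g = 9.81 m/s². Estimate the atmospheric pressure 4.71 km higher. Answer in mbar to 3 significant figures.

Scale height: H = RT/g = 287.1 × 290.9 / 9.81 = 8513.5 m.
Barometric formula: P = P₀ exp(−z/H).
z/H = 4710.0/8513.5 = 0.55324; exp(−0.55324) = 0.57508.
P = 1011 × 0.57508 = 581.41 mbar.

P ≈ 581 mbar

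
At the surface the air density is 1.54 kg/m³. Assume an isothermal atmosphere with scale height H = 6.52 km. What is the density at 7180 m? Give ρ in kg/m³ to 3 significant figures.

ρ ≈ 0.512 kg/m³

In an isothermal atmosphere, density decays like pressure: ρ = ρ₀ exp(−z/H).
z/H = 7180.0/6520.0 = 1.1012; exp(−1.1012) = 0.33247.
ρ = 1.54 × 0.33247 = 0.51200 kg/m³.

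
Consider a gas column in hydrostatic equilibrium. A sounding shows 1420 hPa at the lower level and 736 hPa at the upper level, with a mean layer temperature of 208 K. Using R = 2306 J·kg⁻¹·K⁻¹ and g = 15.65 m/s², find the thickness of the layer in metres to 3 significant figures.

Hypsometric equation: Δz = (R T̄/g) ln(P₁/P₂).
R T̄/g = 2306 × 208 / 15.65 = 30648 m.
ln(1420/736) = ln(1.9293) = 0.65716.
Δz = 30648 × 0.65716 = 20141 m.

Δz ≈ 20100 m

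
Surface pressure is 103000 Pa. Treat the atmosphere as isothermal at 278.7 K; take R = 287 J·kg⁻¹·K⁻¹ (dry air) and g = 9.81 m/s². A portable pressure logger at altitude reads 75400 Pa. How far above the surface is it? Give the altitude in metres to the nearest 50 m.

Scale height: H = RT/g = 287 × 278.7 / 9.81 = 8153.6 m.
Invert the barometric formula: z = H ln(P₀/P).
P₀/P = 103000/75400 = 1.3660; ln(1.3660) = 0.31189.
z = 8153.6 × 0.31189 = 2543.0 m.

z ≈ 2550 m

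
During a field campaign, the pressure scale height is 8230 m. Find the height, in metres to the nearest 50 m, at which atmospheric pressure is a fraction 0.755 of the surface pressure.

Set P/P₀ = exp(−z/H) = 0.755, so z = −H ln(0.755).
−ln(0.755) = 0.28104; z = 8230.0 × 0.28104 = 2313.0 m.

z ≈ 2300 m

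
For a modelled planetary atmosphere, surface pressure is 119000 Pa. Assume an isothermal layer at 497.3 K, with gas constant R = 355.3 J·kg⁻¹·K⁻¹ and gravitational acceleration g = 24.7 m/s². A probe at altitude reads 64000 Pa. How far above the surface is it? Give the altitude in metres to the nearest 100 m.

z ≈ 4400 m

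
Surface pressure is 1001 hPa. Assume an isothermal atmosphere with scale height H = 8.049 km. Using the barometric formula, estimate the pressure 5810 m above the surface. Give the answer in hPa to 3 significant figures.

P ≈ 486 hPa

Barometric formula: P = P₀ exp(−z/H).
z/H = 5810.0/8049.0 = 0.72183; exp(−0.72183) = 0.48586.
P = 1001 × 0.48586 = 486.35 hPa.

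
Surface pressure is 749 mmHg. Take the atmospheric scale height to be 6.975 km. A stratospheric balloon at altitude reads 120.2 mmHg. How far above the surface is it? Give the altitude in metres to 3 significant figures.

Invert the barometric formula: z = H ln(P₀/P).
P₀/P = 749/120.2 = 6.2313; ln(6.2313) = 1.8296.
z = 6975.0 × 1.8296 = 12761 m.

z ≈ 12800 m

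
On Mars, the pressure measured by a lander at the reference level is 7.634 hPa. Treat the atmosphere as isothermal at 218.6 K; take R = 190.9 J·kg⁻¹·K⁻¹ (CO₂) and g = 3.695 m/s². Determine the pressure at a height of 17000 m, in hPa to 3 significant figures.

P ≈ 1.69 hPa

Scale height: H = RT/g = 190.9 × 218.6 / 3.695 = 11294 m.
Barometric formula: P = P₀ exp(−z/H).
z/H = 17000/11294 = 1.5052; exp(−1.5052) = 0.22197.
P = 7.634 × 0.22197 = 1.6945 hPa.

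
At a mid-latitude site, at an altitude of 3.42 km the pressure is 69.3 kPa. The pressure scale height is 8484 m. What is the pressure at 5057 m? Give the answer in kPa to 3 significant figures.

Between two levels, P₂ = P₁ exp(−Δz/H) with Δz = z₂ − z₁.
Δz = 5057.0 − 3420.0 = 1637.0 m; Δz/H = 1637.0/8484.0 = 0.19295.
P₂ = 69.3 × exp(−0.19295) = 69.3 × 0.82452 = 57.139 kPa.

P ≈ 57.1 kPa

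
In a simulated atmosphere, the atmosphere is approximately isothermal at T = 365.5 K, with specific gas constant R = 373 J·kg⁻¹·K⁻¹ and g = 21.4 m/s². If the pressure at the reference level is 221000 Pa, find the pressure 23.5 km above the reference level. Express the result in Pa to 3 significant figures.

P ≈ 5530 Pa

Scale height: H = RT/g = 373 × 365.5 / 21.4 = 6370.6 m.
Barometric formula: P = P₀ exp(−z/H).
z/H = 23500/6370.6 = 3.6888; exp(−3.6888) = 0.025002.
P = 221000 × 0.025002 = 5525.4 Pa.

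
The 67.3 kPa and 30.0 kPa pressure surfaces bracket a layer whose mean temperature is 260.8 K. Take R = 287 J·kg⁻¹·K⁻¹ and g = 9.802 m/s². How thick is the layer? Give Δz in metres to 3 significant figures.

Δz ≈ 6170 m

Hypsometric equation: Δz = (R T̄/g) ln(P₁/P₂).
R T̄/g = 287 × 260.8 / 9.802 = 7636.2 m.
ln(67.3/30.0) = ln(2.2433) = 0.80795.
Δz = 7636.2 × 0.80795 = 6169.7 m.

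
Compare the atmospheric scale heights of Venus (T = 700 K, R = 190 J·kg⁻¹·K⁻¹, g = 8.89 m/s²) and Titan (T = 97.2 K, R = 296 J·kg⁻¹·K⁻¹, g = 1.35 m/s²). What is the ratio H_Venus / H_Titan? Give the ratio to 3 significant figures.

H_Venus/H_Titan ≈ 0.702

H = RT/g for each body.
H_Venus = 190 × 700 / 8.89 = 14961 m.
H_Titan = 296 × 97.2 / 1.35 = 21312 m.
H_Venus/H_Titan = 14961/21312 = 0.70200.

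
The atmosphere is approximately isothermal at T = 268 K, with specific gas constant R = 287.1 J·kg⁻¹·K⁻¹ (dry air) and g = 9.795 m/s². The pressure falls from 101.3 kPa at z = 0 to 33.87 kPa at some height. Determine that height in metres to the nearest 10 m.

Scale height: H = RT/g = 287.1 × 268 / 9.795 = 7855.3 m.
Invert the barometric formula: z = H ln(P₀/P).
P₀/P = 101.3/33.87 = 2.9908; ln(2.9908) = 1.0955.
z = 7855.3 × 1.0955 = 8605.5 m.

z ≈ 8610 m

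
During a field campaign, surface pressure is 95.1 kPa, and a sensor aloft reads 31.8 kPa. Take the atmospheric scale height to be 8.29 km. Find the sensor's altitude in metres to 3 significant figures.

Invert the barometric formula: z = H ln(P₀/P).
P₀/P = 95.1/31.8 = 2.9906; ln(2.9906) = 1.0955.
z = 8290.0 × 1.0955 = 9081.7 m.

z ≈ 9080 m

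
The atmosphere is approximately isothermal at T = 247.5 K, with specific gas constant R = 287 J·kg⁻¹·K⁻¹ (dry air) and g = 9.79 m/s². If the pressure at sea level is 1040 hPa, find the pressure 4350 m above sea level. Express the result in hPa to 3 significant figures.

P ≈ 571 hPa

Scale height: H = RT/g = 287 × 247.5 / 9.79 = 7255.6 m.
Barometric formula: P = P₀ exp(−z/H).
z/H = 4350.0/7255.6 = 0.59954; exp(−0.59954) = 0.54906.
P = 1040 × 0.54906 = 571.02 hPa.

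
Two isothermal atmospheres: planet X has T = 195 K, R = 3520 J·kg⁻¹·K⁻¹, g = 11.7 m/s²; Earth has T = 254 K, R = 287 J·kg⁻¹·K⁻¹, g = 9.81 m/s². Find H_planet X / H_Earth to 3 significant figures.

H_planet X/H_Earth ≈ 7.89

H = RT/g for each body.
H_planet X = 3520 × 195 / 11.7 = 58667 m.
H_Earth = 287 × 254 / 9.81 = 7431.0 m.
H_planet X/H_Earth = 58667/7431.0 = 7.8949.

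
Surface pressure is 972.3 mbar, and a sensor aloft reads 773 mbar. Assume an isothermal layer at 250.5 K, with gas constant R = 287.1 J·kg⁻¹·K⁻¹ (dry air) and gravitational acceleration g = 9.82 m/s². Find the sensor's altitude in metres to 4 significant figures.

z ≈ 1680 m

Scale height: H = RT/g = 287.1 × 250.5 / 9.82 = 7323.7 m.
Invert the barometric formula: z = H ln(P₀/P).
P₀/P = 972.3/773 = 1.2578; ln(1.2578) = 0.22936.
z = 7323.7 × 0.22936 = 1679.8 m.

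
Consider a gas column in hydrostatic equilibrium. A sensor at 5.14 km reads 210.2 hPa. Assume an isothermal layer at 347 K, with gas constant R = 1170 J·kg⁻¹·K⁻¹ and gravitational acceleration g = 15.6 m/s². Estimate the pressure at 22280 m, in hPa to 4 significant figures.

P ≈ 108.8 hPa

Scale height: H = RT/g = 1170 × 347 / 15.6 = 26025 m.
Between two levels, P₂ = P₁ exp(−Δz/H) with Δz = z₂ − z₁.
Δz = 22280 − 5140.0 = 17140 m; Δz/H = 17140/26025 = 0.65860.
P₂ = 210.2 × exp(−0.65860) = 210.2 × 0.51758 = 108.80 hPa.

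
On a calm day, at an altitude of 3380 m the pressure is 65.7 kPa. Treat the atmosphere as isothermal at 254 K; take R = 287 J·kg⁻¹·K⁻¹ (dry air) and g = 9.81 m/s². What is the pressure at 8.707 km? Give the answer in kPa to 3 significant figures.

Scale height: H = RT/g = 287 × 254 / 9.81 = 7431.0 m.
Between two levels, P₂ = P₁ exp(−Δz/H) with Δz = z₂ − z₁.
Δz = 8707.0 − 3380.0 = 5327.0 m; Δz/H = 5327.0/7431.0 = 0.71686.
P₂ = 65.7 × exp(−0.71686) = 65.7 × 0.48828 = 32.080 kPa.

P ≈ 32.1 kPa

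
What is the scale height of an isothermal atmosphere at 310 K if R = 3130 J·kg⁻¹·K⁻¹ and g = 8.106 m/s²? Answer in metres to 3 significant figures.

H ≈ 120000 m

The scale height of an isothermal atmosphere is H = RT/g.
H = 3130 × 310 / 8.106 = 970300/8.106 = 119700 m.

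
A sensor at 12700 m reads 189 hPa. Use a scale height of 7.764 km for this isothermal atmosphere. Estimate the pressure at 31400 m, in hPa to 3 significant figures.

Between two levels, P₂ = P₁ exp(−Δz/H) with Δz = z₂ − z₁.
Δz = 31400 − 12700 = 18700 m; Δz/H = 18700/7764.0 = 2.4086.
P₂ = 189 × exp(−2.4086) = 189 × 0.089941 = 16.999 hPa.

P ≈ 17.0 hPa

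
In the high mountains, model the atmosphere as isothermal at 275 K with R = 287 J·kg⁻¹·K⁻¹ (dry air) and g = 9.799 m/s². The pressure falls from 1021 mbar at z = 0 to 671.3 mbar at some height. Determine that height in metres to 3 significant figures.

Scale height: H = RT/g = 287 × 275 / 9.799 = 8054.4 m.
Invert the barometric formula: z = H ln(P₀/P).
P₀/P = 1021/671.3 = 1.5209; ln(1.5209) = 0.41930.
z = 8054.4 × 0.41930 = 3377.2 m.

z ≈ 3380 m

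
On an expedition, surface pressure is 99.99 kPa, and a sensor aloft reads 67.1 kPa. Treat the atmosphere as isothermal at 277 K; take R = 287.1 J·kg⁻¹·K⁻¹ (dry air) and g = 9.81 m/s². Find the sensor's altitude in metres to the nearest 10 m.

Scale height: H = RT/g = 287.1 × 277 / 9.81 = 8106.7 m.
Invert the barometric formula: z = H ln(P₀/P).
P₀/P = 99.99/67.1 = 1.4902; ln(1.4902) = 0.39891.
z = 8106.7 × 0.39891 = 3233.8 m.

z ≈ 3230 m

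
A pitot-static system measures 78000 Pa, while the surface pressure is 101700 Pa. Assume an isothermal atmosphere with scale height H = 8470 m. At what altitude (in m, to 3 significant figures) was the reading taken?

Invert the barometric formula: z = H ln(P₀/P).
P₀/P = 101700/78000 = 1.3038; ln(1.3038) = 0.26528.
z = 8470.0 × 0.26528 = 2246.9 m.

z ≈ 2250 m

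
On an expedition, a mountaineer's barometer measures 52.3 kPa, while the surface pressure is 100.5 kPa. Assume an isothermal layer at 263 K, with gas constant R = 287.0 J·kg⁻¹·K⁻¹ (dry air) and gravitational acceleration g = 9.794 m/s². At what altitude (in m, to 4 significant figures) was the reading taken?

z ≈ 5034 m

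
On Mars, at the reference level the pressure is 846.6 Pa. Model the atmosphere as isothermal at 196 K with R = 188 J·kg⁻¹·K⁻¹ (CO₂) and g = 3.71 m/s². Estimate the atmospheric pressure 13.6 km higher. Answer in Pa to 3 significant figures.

P ≈ 215 Pa

Scale height: H = RT/g = 188 × 196 / 3.71 = 9932.1 m.
Barometric formula: P = P₀ exp(−z/H).
z/H = 13600/9932.1 = 1.3693; exp(−1.3693) = 0.25428.
P = 846.6 × 0.25428 = 215.27 Pa.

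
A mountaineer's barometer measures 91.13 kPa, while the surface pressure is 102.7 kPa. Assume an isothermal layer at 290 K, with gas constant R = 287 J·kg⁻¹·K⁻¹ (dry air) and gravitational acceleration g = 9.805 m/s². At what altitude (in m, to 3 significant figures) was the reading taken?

z ≈ 1010 m

Scale height: H = RT/g = 287 × 290 / 9.805 = 8488.5 m.
Invert the barometric formula: z = H ln(P₀/P).
P₀/P = 102.7/91.13 = 1.1270; ln(1.1270) = 0.11956.
z = 8488.5 × 0.11956 = 1014.9 m.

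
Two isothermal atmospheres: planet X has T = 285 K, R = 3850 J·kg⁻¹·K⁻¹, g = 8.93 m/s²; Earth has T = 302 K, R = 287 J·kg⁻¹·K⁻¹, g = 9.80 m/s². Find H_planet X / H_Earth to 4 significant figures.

H_planet X/H_Earth ≈ 13.89

H = RT/g for each body.
H_planet X = 3850 × 285 / 8.93 = 122870 m.
H_Earth = 287 × 302 / 9.80 = 8844.3 m.
H_planet X/H_Earth = 122870/8844.3 = 13.893.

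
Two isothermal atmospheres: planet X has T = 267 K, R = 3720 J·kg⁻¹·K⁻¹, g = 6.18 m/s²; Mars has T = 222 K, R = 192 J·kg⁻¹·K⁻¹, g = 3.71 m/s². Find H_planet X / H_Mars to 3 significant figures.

H = RT/g for each body.
H_planet X = 3720 × 267 / 6.18 = 160720 m.
H_Mars = 192 × 222 / 3.71 = 11489 m.
H_planet X/H_Mars = 160720/11489 = 13.989.

H_planet X/H_Mars ≈ 14.0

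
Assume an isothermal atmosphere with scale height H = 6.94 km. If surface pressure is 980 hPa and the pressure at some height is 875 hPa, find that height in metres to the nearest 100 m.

z ≈ 800 m

Invert the barometric formula: z = H ln(P₀/P).
P₀/P = 980/875 = 1.1200; ln(1.1200) = 0.11333.
z = 6940.0 × 0.11333 = 786.51 m.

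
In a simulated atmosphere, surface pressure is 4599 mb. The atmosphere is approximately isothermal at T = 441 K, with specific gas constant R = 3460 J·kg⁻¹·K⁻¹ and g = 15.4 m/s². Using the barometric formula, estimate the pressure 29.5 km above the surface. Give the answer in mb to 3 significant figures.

Scale height: H = RT/g = 3460 × 441 / 15.4 = 99082 m.
Barometric formula: P = P₀ exp(−z/H).
z/H = 29500/99082 = 0.29773; exp(−0.29773) = 0.74250.
P = 4599 × 0.74250 = 3414.8 mb.

P ≈ 3410 mb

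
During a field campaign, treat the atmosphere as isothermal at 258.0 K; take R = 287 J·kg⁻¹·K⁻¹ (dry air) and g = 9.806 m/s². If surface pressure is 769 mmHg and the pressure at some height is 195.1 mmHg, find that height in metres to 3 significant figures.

Scale height: H = RT/g = 287 × 258.0 / 9.806 = 7551.1 m.
Invert the barometric formula: z = H ln(P₀/P).
P₀/P = 769/195.1 = 3.9416; ln(3.9416) = 1.3716.
z = 7551.1 × 1.3716 = 10357 m.

z ≈ 10400 m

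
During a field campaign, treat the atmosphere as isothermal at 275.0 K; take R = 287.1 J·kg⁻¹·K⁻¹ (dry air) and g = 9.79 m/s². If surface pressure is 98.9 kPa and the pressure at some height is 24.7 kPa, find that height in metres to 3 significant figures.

z ≈ 11200 m

Scale height: H = RT/g = 287.1 × 275.0 / 9.79 = 8064.6 m.
Invert the barometric formula: z = H ln(P₀/P).
P₀/P = 98.9/24.7 = 4.0040; ln(4.0040) = 1.3873.
z = 8064.6 × 1.3873 = 11188 m.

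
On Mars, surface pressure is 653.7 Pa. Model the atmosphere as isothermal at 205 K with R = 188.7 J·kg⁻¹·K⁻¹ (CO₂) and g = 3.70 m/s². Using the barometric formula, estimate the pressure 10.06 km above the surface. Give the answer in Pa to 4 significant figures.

Scale height: H = RT/g = 188.7 × 205 / 3.70 = 10455 m.
Barometric formula: P = P₀ exp(−z/H).
z/H = 10060/10455 = 0.96222; exp(−0.96222) = 0.38204.
P = 653.7 × 0.38204 = 249.74 Pa.

P ≈ 249.7 Pa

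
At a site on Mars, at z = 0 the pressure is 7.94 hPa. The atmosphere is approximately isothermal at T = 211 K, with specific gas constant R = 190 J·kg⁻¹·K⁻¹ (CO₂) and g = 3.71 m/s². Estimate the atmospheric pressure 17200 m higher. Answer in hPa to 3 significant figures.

Scale height: H = RT/g = 190 × 211 / 3.71 = 10806 m.
Barometric formula: P = P₀ exp(−z/H).
z/H = 17200/10806 = 1.5917; exp(−1.5917) = 0.20358.
P = 7.94 × 0.20358 = 1.6164 hPa.

P ≈ 1.62 hPa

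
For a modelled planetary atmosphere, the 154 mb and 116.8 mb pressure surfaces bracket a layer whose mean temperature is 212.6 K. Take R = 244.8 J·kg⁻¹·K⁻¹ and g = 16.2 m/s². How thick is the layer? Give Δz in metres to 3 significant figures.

Hypsometric equation: Δz = (R T̄/g) ln(P₁/P₂).
R T̄/g = 244.8 × 212.6 / 16.2 = 3212.6 m.
ln(154/116.8) = ln(1.3185) = 0.27649.
Δz = 3212.6 × 0.27649 = 888.25 m.

Δz ≈ 888 m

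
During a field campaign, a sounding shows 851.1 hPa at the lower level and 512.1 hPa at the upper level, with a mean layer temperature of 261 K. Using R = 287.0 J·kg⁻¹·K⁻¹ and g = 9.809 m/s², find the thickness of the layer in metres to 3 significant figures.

Δz ≈ 3880 m

Hypsometric equation: Δz = (R T̄/g) ln(P₁/P₂).
R T̄/g = 287.0 × 261 / 9.809 = 7636.6 m.
ln(851.1/512.1) = ln(1.6620) = 0.50802.
Δz = 7636.6 × 0.50802 = 3879.5 m.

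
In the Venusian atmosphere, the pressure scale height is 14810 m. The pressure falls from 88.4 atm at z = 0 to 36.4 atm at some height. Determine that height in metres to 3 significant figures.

Invert the barometric formula: z = H ln(P₀/P).
P₀/P = 88.4/36.4 = 2.4286; ln(2.4286) = 0.88731.
z = 14810 × 0.88731 = 13141 m.

z ≈ 13100 m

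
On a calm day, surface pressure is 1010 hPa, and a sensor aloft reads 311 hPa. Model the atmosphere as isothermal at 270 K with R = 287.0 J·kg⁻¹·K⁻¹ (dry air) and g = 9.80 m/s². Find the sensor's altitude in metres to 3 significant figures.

Scale height: H = RT/g = 287.0 × 270 / 9.80 = 7907.1 m.
Invert the barometric formula: z = H ln(P₀/P).
P₀/P = 1010/311 = 3.2476; ln(3.2476) = 1.1779.
z = 7907.1 × 1.1779 = 9313.8 m.

z ≈ 9310 m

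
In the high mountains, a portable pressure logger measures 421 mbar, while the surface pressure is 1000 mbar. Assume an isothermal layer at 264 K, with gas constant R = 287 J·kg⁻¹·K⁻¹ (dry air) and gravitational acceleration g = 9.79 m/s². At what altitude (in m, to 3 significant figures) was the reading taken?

Scale height: H = RT/g = 287 × 264 / 9.79 = 7739.3 m.
Invert the barometric formula: z = H ln(P₀/P).
P₀/P = 1000/421 = 2.3753; ln(2.3753) = 0.86512.
z = 7739.3 × 0.86512 = 6695.4 m.

z ≈ 6700 m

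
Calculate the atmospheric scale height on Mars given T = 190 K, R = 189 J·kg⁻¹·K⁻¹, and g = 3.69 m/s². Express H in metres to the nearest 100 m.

The scale height of an isothermal atmosphere is H = RT/g.
H = 189 × 190 / 3.69 = 35910/3.69 = 9731.7 m.

H ≈ 9700 m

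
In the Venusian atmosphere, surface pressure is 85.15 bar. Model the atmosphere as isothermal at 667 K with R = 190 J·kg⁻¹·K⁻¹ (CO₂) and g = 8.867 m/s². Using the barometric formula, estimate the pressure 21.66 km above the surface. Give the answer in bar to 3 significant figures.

P ≈ 18.7 bar

Scale height: H = RT/g = 190 × 667 / 8.867 = 14292 m.
Barometric formula: P = P₀ exp(−z/H).
z/H = 21660/14292 = 1.5155; exp(−1.5155) = 0.21970.
P = 85.15 × 0.21970 = 18.707 bar.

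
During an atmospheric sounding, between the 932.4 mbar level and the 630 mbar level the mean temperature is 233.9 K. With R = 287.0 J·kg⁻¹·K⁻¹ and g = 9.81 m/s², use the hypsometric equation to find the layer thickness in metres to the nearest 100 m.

Hypsometric equation: Δz = (R T̄/g) ln(P₁/P₂).
R T̄/g = 287.0 × 233.9 / 9.81 = 6842.9 m.
ln(932.4/630) = ln(1.4800) = 0.39204.
Δz = 6842.9 × 0.39204 = 2682.7 m.

Δz ≈ 2700 m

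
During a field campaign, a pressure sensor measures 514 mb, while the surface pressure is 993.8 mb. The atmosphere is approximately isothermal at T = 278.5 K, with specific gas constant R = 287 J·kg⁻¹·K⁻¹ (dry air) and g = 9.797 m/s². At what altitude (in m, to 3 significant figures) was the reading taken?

z ≈ 5380 m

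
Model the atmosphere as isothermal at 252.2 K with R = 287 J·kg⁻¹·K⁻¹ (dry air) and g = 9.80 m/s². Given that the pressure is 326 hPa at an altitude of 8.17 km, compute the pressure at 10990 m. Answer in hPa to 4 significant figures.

Scale height: H = RT/g = 287 × 252.2 / 9.80 = 7385.9 m.
Between two levels, P₂ = P₁ exp(−Δz/H) with Δz = z₂ − z₁.
Δz = 10990 − 8170.0 = 2820.0 m; Δz/H = 2820.0/7385.9 = 0.38181.
P₂ = 326 × exp(−0.38181) = 326 × 0.68262 = 222.53 hPa.

P ≈ 222.5 hPa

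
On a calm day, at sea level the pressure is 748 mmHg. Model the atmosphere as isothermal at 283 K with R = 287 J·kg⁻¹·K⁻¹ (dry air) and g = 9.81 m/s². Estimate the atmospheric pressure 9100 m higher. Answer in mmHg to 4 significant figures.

P ≈ 249.2 mmHg

Scale height: H = RT/g = 287 × 283 / 9.81 = 8279.4 m.
Barometric formula: P = P₀ exp(−z/H).
z/H = 9100.0/8279.4 = 1.0991; exp(−1.0991) = 0.33317.
P = 748 × 0.33317 = 249.21 mmHg.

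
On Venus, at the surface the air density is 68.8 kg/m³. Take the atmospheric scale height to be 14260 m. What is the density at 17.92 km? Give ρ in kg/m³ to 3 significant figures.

ρ ≈ 19.6 kg/m³

In an isothermal atmosphere, density decays like pressure: ρ = ρ₀ exp(−z/H).
z/H = 17920/14260 = 1.2567; exp(−1.2567) = 0.28459.
ρ = 68.8 × 0.28459 = 19.580 kg/m³.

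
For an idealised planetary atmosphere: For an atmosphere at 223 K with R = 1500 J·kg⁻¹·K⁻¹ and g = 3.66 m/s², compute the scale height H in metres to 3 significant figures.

H ≈ 91400 m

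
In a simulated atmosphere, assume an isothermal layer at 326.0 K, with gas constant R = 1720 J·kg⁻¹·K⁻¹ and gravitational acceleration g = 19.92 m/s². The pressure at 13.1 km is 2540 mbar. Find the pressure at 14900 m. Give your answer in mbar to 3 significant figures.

P ≈ 2380 mbar

Scale height: H = RT/g = 1720 × 326.0 / 19.92 = 28149 m.
Between two levels, P₂ = P₁ exp(−Δz/H) with Δz = z₂ − z₁.
Δz = 14900 − 13100 = 1800.0 m; Δz/H = 1800.0/28149 = 0.063945.
P₂ = 2540 × exp(−0.063945) = 2540 × 0.93806 = 2382.7 mbar.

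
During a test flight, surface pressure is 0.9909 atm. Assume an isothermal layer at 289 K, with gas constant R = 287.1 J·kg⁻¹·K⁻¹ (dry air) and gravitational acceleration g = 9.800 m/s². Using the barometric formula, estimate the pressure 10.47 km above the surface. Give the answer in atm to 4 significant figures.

P ≈ 0.2877 atm

Scale height: H = RT/g = 287.1 × 289 / 9.800 = 8466.5 m.
Barometric formula: P = P₀ exp(−z/H).
z/H = 10470/8466.5 = 1.2366; exp(−1.2366) = 0.29037.
P = 0.9909 × 0.29037 = 0.28773 atm.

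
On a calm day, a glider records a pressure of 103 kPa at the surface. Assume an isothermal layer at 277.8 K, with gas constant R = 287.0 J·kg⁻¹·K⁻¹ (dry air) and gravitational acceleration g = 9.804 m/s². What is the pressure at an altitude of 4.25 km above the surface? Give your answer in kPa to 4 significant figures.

P ≈ 61.08 kPa

Scale height: H = RT/g = 287.0 × 277.8 / 9.804 = 8132.3 m.
Barometric formula: P = P₀ exp(−z/H).
z/H = 4250.0/8132.3 = 0.52261; exp(−0.52261) = 0.59297.
P = 103 × 0.59297 = 61.076 kPa.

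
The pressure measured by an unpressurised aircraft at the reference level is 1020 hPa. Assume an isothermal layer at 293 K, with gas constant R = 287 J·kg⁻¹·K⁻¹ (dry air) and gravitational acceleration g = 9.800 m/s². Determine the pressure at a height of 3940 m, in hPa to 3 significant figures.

Scale height: H = RT/g = 287 × 293 / 9.800 = 8580.7 m.
Barometric formula: P = P₀ exp(−z/H).
z/H = 3940.0/8580.7 = 0.45917; exp(−0.45917) = 0.63181.
P = 1020 × 0.63181 = 644.45 hPa.

P ≈ 644 hPa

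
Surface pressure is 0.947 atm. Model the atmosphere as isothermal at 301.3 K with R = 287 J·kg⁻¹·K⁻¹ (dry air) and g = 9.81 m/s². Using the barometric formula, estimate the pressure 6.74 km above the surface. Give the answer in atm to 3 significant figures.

P ≈ 0.441 atm

Scale height: H = RT/g = 287 × 301.3 / 9.81 = 8814.8 m.
Barometric formula: P = P₀ exp(−z/H).
z/H = 6740.0/8814.8 = 0.76462; exp(−0.76462) = 0.46551.
P = 0.947 × 0.46551 = 0.44084 atm.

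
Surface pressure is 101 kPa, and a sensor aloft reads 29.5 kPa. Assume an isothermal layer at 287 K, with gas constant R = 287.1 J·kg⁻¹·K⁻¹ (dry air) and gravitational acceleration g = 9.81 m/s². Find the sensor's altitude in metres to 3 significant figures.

Scale height: H = RT/g = 287.1 × 287 / 9.81 = 8399.4 m.
Invert the barometric formula: z = H ln(P₀/P).
P₀/P = 101/29.5 = 3.4237; ln(3.4237) = 1.2307.
z = 8399.4 × 1.2307 = 10337 m.

z ≈ 10300 m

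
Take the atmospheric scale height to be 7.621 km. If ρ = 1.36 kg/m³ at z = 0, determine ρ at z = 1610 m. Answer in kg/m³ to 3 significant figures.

In an isothermal atmosphere, density decays like pressure: ρ = ρ₀ exp(−z/H).
z/H = 1610.0/7621.0 = 0.21126; exp(−0.21126) = 0.80956.
ρ = 1.36 × 0.80956 = 1.1010 kg/m³.

ρ ≈ 1.10 kg/m³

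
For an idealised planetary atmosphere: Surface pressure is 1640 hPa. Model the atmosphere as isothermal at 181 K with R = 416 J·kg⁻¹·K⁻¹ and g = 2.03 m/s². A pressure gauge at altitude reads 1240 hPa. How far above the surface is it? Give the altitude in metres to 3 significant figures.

Scale height: H = RT/g = 416 × 181 / 2.03 = 37092 m.
Invert the barometric formula: z = H ln(P₀/P).
P₀/P = 1640/1240 = 1.3226; ln(1.3226) = 0.27960.
z = 37092 × 0.27960 = 10371 m.

z ≈ 10400 m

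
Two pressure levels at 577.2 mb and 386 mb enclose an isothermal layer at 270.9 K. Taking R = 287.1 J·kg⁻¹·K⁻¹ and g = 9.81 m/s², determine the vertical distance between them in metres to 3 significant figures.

Δz ≈ 3190 m

Hypsometric equation: Δz = (R T̄/g) ln(P₁/P₂).
R T̄/g = 287.1 × 270.9 / 9.81 = 7928.2 m.
ln(577.2/386) = ln(1.4953) = 0.40233.
Δz = 7928.2 × 0.40233 = 3189.8 m.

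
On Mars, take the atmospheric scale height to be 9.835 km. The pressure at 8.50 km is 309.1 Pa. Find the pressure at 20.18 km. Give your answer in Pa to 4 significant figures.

P ≈ 94.26 Pa

Between two levels, P₂ = P₁ exp(−Δz/H) with Δz = z₂ − z₁.
Δz = 20180 − 8500.0 = 11680 m; Δz/H = 11680/9835.0 = 1.1876.
P₂ = 309.1 × exp(−1.1876) = 309.1 × 0.30495 = 94.260 Pa.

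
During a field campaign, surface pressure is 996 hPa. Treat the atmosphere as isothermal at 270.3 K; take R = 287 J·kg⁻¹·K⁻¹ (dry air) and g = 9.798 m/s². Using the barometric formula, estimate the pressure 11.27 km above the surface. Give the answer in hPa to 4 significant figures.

P ≈ 239.9 hPa

Scale height: H = RT/g = 287 × 270.3 / 9.798 = 7917.5 m.
Barometric formula: P = P₀ exp(−z/H).
z/H = 11270/7917.5 = 1.4234; exp(−1.4234) = 0.24089.
P = 996 × 0.24089 = 239.93 hPa.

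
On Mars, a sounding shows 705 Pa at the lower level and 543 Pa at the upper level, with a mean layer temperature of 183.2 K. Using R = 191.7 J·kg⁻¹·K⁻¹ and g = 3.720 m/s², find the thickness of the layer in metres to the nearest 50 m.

Δz ≈ 2450 m

Hypsometric equation: Δz = (R T̄/g) ln(P₁/P₂).
R T̄/g = 191.7 × 183.2 / 3.720 = 9440.7 m.
ln(705/543) = ln(1.2983) = 0.26106.
Δz = 9440.7 × 0.26106 = 2464.6 m.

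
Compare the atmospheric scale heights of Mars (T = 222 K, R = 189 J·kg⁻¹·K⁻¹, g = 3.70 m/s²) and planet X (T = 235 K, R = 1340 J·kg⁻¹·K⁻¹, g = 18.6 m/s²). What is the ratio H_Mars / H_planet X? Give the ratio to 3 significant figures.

H_Mars/H_planet X ≈ 0.670

H = RT/g for each body.
H_Mars = 189 × 222 / 3.70 = 11340 m.
H_planet X = 1340 × 235 / 18.6 = 16930 m.
H_Mars/H_planet X = 11340/16930 = 0.66982.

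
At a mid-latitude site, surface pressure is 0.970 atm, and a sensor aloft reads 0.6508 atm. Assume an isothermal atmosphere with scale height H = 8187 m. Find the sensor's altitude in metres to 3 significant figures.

z ≈ 3270 m

Invert the barometric formula: z = H ln(P₀/P).
P₀/P = 0.970/0.6508 = 1.4905; ln(1.4905) = 0.39911.
z = 8187.0 × 0.39911 = 3267.5 m.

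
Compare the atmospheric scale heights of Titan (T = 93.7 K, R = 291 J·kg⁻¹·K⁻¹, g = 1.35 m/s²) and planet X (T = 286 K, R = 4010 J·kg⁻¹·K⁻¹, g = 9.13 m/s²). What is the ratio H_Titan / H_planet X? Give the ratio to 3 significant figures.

H = RT/g for each body.
H_Titan = 291 × 93.7 / 1.35 = 20198 m.
H_planet X = 4010 × 286 / 9.13 = 125610 m.
H_Titan/H_planet X = 20198/125610 = 0.16080.

H_Titan/H_planet X ≈ 0.161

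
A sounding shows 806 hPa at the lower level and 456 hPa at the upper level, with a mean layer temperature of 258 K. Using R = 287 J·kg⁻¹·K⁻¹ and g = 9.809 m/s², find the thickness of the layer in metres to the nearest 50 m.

Hypsometric equation: Δz = (R T̄/g) ln(P₁/P₂).
R T̄/g = 287 × 258 / 9.809 = 7548.8 m.
ln(806/456) = ln(1.7675) = 0.56957.
Δz = 7548.8 × 0.56957 = 4299.6 m.

Δz ≈ 4300 m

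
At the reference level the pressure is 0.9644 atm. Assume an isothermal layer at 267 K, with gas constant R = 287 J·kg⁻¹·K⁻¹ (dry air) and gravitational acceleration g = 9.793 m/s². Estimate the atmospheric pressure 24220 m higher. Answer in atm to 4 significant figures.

Scale height: H = RT/g = 287 × 267 / 9.793 = 7824.9 m.
Barometric formula: P = P₀ exp(−z/H).
z/H = 24220/7824.9 = 3.0952; exp(−3.0952) = 0.045266.
P = 0.9644 × 0.045266 = 0.043655 atm.

P ≈ 0.04365 atm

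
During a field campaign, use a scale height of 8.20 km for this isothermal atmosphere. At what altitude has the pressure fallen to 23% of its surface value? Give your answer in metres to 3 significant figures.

Set P/P₀ = exp(−z/H) = 0.23, so z = −H ln(0.23).
−ln(0.23) = 1.4697; z = 8200.0 × 1.4697 = 12052 m.

z ≈ 12100 m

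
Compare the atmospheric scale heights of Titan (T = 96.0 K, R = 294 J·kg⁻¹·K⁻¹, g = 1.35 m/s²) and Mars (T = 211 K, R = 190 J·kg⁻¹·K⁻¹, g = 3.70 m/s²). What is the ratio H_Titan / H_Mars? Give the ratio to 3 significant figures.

H = RT/g for each body.
H_Titan = 294 × 96.0 / 1.35 = 20907 m.
H_Mars = 190 × 211 / 3.70 = 10835 m.
H_Titan/H_Mars = 20907/10835 = 1.9296.

H_Titan/H_Mars ≈ 1.93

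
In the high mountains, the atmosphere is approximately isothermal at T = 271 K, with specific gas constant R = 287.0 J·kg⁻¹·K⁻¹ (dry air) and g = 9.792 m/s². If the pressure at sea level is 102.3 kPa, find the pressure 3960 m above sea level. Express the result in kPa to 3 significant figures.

Scale height: H = RT/g = 287.0 × 271 / 9.792 = 7942.9 m.
Barometric formula: P = P₀ exp(−z/H).
z/H = 3960.0/7942.9 = 0.49856; exp(−0.49856) = 0.60740.
P = 102.3 × 0.60740 = 62.137 kPa.

P ≈ 62.1 kPa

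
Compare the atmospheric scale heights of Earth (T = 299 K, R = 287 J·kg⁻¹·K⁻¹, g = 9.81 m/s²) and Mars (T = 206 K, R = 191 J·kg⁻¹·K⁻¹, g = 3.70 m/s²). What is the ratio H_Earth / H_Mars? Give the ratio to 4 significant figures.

H_Earth/H_Mars ≈ 0.8226

H = RT/g for each body.
H_Earth = 287 × 299 / 9.81 = 8747.5 m.
H_Mars = 191 × 206 / 3.70 = 10634 m.
H_Earth/H_Mars = 8747.5/10634 = 0.82260.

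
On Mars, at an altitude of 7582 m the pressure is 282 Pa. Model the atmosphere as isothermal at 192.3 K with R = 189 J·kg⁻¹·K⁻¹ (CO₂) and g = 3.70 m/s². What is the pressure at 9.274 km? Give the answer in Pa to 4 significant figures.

P ≈ 237.4 Pa

Scale height: H = RT/g = 189 × 192.3 / 3.70 = 9822.9 m.
Between two levels, P₂ = P₁ exp(−Δz/H) with Δz = z₂ − z₁.
Δz = 9274.0 − 7582.0 = 1692.0 m; Δz/H = 1692.0/9822.9 = 0.17225.
P₂ = 282 × exp(−0.17225) = 282 × 0.84177 = 237.38 Pa.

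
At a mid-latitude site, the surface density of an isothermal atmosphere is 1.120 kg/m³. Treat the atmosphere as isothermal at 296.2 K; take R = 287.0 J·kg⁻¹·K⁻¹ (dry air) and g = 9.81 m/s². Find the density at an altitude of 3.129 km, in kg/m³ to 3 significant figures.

Scale height: H = RT/g = 287.0 × 296.2 / 9.81 = 8665.6 m.
In an isothermal atmosphere, density decays like pressure: ρ = ρ₀ exp(−z/H).
z/H = 3129.0/8665.6 = 0.36108; exp(−0.36108) = 0.69692.
ρ = 1.120 × 0.69692 = 0.78055 kg/m³.

ρ ≈ 0.781 kg/m³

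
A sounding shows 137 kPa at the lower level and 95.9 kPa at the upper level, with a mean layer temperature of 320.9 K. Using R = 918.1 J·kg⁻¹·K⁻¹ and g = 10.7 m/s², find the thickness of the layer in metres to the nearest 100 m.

Hypsometric equation: Δz = (R T̄/g) ln(P₁/P₂).
R T̄/g = 918.1 × 320.9 / 10.7 = 27534 m.
ln(137/95.9) = ln(1.4286) = 0.35669.
Δz = 27534 × 0.35669 = 9821.1 m.

Δz ≈ 9800 m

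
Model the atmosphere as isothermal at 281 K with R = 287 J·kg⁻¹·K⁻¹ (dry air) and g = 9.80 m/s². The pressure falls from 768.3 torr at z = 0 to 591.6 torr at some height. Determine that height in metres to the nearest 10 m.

z ≈ 2150 m

Scale height: H = RT/g = 287 × 281 / 9.80 = 8229.3 m.
Invert the barometric formula: z = H ln(P₀/P).
P₀/P = 768.3/591.6 = 1.2987; ln(1.2987) = 0.26136.
z = 8229.3 × 0.26136 = 2150.8 m.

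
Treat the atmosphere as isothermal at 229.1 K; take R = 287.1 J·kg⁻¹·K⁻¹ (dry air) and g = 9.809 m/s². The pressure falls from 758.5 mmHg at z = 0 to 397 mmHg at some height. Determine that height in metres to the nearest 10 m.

Scale height: H = RT/g = 287.1 × 229.1 / 9.809 = 6705.5 m.
Invert the barometric formula: z = H ln(P₀/P).
P₀/P = 758.5/397 = 1.9106; ln(1.9106) = 0.64742.
z = 6705.5 × 0.64742 = 4341.3 m.

z ≈ 4340 m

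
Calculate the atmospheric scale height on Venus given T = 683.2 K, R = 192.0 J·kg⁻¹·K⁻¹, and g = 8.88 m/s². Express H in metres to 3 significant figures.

H ≈ 14800 m

The scale height of an isothermal atmosphere is H = RT/g.
H = 192.0 × 683.2 / 8.88 = 131170/8.88 = 14771 m.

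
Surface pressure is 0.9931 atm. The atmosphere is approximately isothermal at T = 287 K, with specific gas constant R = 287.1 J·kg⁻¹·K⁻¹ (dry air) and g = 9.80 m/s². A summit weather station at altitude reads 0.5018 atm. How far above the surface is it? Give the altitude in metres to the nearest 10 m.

z ≈ 5740 m

Scale height: H = RT/g = 287.1 × 287 / 9.80 = 8407.9 m.
Invert the barometric formula: z = H ln(P₀/P).
P₀/P = 0.9931/0.5018 = 1.9791; ln(1.9791) = 0.68264.
z = 8407.9 × 0.68264 = 5739.6 m.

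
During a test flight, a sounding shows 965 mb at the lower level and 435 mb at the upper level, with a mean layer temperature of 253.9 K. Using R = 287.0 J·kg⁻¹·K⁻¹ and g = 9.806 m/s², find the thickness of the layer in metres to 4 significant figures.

Hypsometric equation: Δz = (R T̄/g) ln(P₁/P₂).
R T̄/g = 287.0 × 253.9 / 9.806 = 7431.1 m.
ln(965/435) = ln(2.2184) = 0.79679.
Δz = 7431.1 × 0.79679 = 5921.0 m.

Δz ≈ 5921 m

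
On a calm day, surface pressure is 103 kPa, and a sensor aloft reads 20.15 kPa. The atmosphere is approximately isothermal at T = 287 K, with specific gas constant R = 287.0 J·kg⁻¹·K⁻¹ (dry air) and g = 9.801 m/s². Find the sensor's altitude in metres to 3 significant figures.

Scale height: H = RT/g = 287.0 × 287 / 9.801 = 8404.1 m.
Invert the barometric formula: z = H ln(P₀/P).
P₀/P = 103/20.15 = 5.1117; ln(5.1117) = 1.6315.
z = 8404.1 × 1.6315 = 13711 m.

z ≈ 13700 m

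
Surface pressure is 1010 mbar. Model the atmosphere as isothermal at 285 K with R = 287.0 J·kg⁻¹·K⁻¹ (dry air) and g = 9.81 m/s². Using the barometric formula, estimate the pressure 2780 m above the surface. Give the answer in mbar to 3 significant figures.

P ≈ 724 mbar

Scale height: H = RT/g = 287.0 × 285 / 9.81 = 8337.9 m.
Barometric formula: P = P₀ exp(−z/H).
z/H = 2780.0/8337.9 = 0.33342; exp(−0.33342) = 0.71647.
P = 1010 × 0.71647 = 723.63 mbar.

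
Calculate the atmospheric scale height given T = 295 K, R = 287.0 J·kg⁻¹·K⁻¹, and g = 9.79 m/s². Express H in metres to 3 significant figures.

The scale height of an isothermal atmosphere is H = RT/g.
H = 287.0 × 295 / 9.79 = 84665/9.79 = 8648.1 m.

H ≈ 8650 m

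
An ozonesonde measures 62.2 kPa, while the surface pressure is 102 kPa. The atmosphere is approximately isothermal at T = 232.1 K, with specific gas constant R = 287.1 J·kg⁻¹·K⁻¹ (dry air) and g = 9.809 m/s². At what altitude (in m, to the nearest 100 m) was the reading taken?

Scale height: H = RT/g = 287.1 × 232.1 / 9.809 = 6793.3 m.
Invert the barometric formula: z = H ln(P₀/P).
P₀/P = 102/62.2 = 1.6399; ln(1.6399) = 0.49464.
z = 6793.3 × 0.49464 = 3360.2 m.

z ≈ 3400 m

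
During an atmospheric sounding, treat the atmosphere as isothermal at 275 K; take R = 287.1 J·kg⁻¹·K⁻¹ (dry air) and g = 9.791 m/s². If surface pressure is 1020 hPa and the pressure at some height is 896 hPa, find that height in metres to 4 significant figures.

Scale height: H = RT/g = 287.1 × 275 / 9.791 = 8063.8 m.
Invert the barometric formula: z = H ln(P₀/P).
P₀/P = 1020/896 = 1.1384; ln(1.1384) = 0.12962.
z = 8063.8 × 0.12962 = 1045.2 m.

z ≈ 1045 m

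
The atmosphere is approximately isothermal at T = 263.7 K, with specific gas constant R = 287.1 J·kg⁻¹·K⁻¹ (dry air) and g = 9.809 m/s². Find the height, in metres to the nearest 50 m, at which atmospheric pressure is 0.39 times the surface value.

z ≈ 7250 m

Scale height: H = RT/g = 287.1 × 263.7 / 9.809 = 7718.2 m.
Set P/P₀ = exp(−z/H) = 0.39, so z = −H ln(0.39).
−ln(0.39) = 0.94161; z = 7718.2 × 0.94161 = 7267.5 m.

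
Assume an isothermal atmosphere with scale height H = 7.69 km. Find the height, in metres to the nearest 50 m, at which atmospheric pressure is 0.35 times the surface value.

Set P/P₀ = exp(−z/H) = 0.35, so z = −H ln(0.35).
−ln(0.35) = 1.0498; z = 7690.0 × 1.0498 = 8073.0 m.

z ≈ 8050 m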